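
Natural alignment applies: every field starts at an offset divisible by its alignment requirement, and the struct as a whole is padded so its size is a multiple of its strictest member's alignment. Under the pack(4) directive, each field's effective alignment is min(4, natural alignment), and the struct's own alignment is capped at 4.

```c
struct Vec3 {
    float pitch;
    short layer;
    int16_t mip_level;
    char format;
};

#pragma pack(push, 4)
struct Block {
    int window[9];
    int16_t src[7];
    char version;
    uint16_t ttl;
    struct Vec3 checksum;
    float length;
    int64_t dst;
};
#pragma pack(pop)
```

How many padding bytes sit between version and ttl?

Vec3: 0..4  pitch  (4B, 4-aligned); 4..6  layer  (2B, 2-aligned); 6..8  mip_level  (2B, 2-aligned); 8..9  format  (1B, 1-aligned); 9..12  -- tail padding (3B); sizeof = 12, alignof = 4
0..36  window  (36B, 4-aligned)
36..50  src  (14B, 2-aligned)
50..51  version  (1B, 1-aligned)
51..52  -- padding (1B)
52..54  ttl  (2B, 2-aligned)

1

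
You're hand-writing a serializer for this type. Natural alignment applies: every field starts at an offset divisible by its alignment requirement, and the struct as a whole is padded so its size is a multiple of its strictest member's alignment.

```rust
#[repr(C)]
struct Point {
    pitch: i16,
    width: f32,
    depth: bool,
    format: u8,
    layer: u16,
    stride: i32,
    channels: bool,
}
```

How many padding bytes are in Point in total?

pitch at 0 (size 2, align 2) → ends 2
pad 2 to align 4 for width
width at 4 (size 4, align 4) → ends 8
depth at 8 (size 1, align 1) → ends 9
format at 9 (size 1, align 1) → ends 10
layer at 10 (size 2, align 2) → ends 12
stride at 12 (size 4, align 4) → ends 16
channels at 16 (size 1, align 1) → ends 17
tail pad 3 to reach multiple of 4
total 20 bytes, alignment 4
data bytes 15, size 20 → padding 5

5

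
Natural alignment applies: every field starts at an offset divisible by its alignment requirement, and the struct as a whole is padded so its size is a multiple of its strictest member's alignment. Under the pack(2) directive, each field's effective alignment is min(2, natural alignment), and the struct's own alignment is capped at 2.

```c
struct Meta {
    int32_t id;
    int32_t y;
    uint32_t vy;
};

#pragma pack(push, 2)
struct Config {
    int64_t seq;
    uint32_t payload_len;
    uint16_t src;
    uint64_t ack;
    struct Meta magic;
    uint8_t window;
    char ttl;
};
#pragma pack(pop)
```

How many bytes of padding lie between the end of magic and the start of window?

0

Meta: 0..4  id  (4B, 4-aligned); 4..8  y  (4B, 4-aligned); 8..12  vy  (4B, 4-aligned); sizeof = 12, alignof = 4
0..8  seq  (8B, 2-aligned)
8..12  payload_len  (4B, 2-aligned)
12..14  src  (2B, 2-aligned)
14..22  ack  (8B, 2-aligned)
22..34  magic  (12B, 2-aligned)
34..35  window  (1B, 1-aligned)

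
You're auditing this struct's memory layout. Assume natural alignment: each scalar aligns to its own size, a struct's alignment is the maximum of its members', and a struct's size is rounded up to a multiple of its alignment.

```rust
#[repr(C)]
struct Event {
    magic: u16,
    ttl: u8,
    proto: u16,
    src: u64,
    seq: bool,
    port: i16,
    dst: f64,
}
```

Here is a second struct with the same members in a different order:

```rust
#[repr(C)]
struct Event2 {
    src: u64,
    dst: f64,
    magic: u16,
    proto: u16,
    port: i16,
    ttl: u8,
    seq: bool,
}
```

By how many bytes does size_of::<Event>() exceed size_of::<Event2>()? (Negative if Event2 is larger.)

8

@0: magic [2B, align 2] → 2
@2: ttl [1B, align 1] → 3
+1 pad (align 2)
@4: proto [2B, align 2] → 6
+2 pad (align 8)
@8: src [8B, align 8] → 16
@16: seq [1B, align 1] → 17
+1 pad (align 2)
@18: port [2B, align 2] → 20
+4 pad (align 8)
@24: dst [8B, align 8] → 32
size 32, align 8
— Event2 —
@0: src [8B, align 8] → 8
@8: dst [8B, align 8] → 16
@16: magic [2B, align 2] → 18
@18: proto [2B, align 2] → 20
@20: port [2B, align 2] → 22
@22: ttl [1B, align 1] → 23
@23: seq [1B, align 1] → 24
size 24, align 8
32 − 24 = 8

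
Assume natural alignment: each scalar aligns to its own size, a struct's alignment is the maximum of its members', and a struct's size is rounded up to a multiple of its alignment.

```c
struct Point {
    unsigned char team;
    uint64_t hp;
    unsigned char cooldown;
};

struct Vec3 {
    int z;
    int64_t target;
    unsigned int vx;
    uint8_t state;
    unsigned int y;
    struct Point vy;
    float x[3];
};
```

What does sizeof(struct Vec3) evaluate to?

Point: @0: team [1B, align 1] → 1; +7 pad (align 8); @8: hp [8B, align 8] → 16; @16: cooldown [1B, align 1] → 17; +7 tail pad (align 8); size 24, align 8
@0: z [4B, align 4] → 4
+4 pad (align 8)
@8: target [8B, align 8] → 16
@16: vx [4B, align 4] → 20
@20: state [1B, align 1] → 21
+3 pad (align 4)
@24: y [4B, align 4] → 28
+4 pad (align 8)
@32: vy [24B, align 8] → 56
@56: x [12B, align 4] → 68
+4 tail pad (align 8)
size 72, align 8

72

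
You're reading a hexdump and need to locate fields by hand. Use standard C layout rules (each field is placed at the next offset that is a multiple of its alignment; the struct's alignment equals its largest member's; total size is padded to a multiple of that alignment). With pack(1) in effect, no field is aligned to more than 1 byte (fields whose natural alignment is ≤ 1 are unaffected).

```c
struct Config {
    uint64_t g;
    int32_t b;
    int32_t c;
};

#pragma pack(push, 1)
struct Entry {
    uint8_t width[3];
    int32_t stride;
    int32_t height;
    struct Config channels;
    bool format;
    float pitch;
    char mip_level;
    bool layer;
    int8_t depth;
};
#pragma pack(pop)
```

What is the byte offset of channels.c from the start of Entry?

23

Config: 0..8  g  (8B, 8-aligned); 8..12  b  (4B, 4-aligned); 12..16  c  (4B, 4-aligned); sizeof = 16, alignof = 8
0..3  width  (3B, 1-aligned)
3..7  stride  (4B, 1-aligned)
7..11  height  (4B, 1-aligned)
11..27  channels  (16B, 1-aligned)
within Config: c at 12
11 + 12 = 23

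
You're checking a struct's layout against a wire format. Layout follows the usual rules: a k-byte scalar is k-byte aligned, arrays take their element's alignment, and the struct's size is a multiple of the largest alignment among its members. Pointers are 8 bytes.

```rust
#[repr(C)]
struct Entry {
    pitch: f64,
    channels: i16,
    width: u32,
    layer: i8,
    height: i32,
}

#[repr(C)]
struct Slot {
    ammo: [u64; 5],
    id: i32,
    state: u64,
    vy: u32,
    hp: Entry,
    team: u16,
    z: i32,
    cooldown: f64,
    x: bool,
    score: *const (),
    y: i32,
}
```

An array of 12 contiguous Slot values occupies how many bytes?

Entry: pitch at 0 (size 8, align 8) → ends 8; channels at 8 (size 2, align 2) → ends 10; pad 2 to align 4 for width; width at 12 (size 4, align 4) → ends 16; layer at 16 (size 1, align 1) → ends 17; pad 3 to align 4 for height; height at 20 (size 4, align 4) → ends 24; total 24 bytes, alignment 8
ammo at 0 (size 40, align 8) → ends 40
id at 40 (size 4, align 4) → ends 44
pad 4 to align 8 for state
state at 48 (size 8, align 8) → ends 56
vy at 56 (size 4, align 4) → ends 60
pad 4 to align 8 for hp
hp at 64 (size 24, align 8) → ends 88
team at 88 (size 2, align 2) → ends 90
pad 2 to align 4 for z
z at 92 (size 4, align 4) → ends 96
cooldown at 96 (size 8, align 8) → ends 104
x at 104 (size 1, align 1) → ends 105
pad 7 to align 8 for score
score at 112 (size 8, align 8) → ends 120
y at 120 (size 4, align 4) → ends 124
tail pad 4 to reach multiple of 8
total 128 bytes, alignment 8
array of 12: 12 × 128 = 1536

1536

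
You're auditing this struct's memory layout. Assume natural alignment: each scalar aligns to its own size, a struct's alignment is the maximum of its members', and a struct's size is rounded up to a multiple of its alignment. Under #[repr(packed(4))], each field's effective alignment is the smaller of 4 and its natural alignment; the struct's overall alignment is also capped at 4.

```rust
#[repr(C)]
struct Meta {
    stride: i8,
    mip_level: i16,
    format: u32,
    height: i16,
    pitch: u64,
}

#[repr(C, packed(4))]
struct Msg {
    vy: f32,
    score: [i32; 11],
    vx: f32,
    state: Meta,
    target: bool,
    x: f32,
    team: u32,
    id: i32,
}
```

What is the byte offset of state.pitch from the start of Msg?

Meta: stride at 0 (size 1, align 1) → ends 1; pad 1 to align 2 for mip_level; mip_level at 2 (size 2, align 2) → ends 4; format at 4 (size 4, align 4) → ends 8; height at 8 (size 2, align 2) → ends 10; pad 6 to align 8 for pitch; pitch at 16 (size 8, align 8) → ends 24; total 24 bytes, alignment 8
vy at 0 (size 4, align 4) → ends 4
score at 4 (size 44, align 4) → ends 48
vx at 48 (size 4, align 4) → ends 52
state at 52 (size 24, align 4) → ends 76
within Meta: pitch at 16
52 + 16 = 68

68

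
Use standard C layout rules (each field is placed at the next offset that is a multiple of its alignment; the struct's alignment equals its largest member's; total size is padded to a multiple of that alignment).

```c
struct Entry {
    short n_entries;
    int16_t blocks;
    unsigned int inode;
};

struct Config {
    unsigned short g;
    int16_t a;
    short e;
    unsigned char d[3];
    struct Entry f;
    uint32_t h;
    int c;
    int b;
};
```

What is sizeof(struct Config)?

32

Entry: @0: n_entries [2B, align 2] → 2; @2: blocks [2B, align 2] → 4; @4: inode [4B, align 4] → 8; size 8, align 4
@0: g [2B, align 2] → 2
@2: a [2B, align 2] → 4
@4: e [2B, align 2] → 6
@6: d [3B, align 1] → 9
+3 pad (align 4)
@12: f [8B, align 4] → 20
@20: h [4B, align 4] → 24
@24: c [4B, align 4] → 28
@28: b [4B, align 4] → 32
size 32, align 4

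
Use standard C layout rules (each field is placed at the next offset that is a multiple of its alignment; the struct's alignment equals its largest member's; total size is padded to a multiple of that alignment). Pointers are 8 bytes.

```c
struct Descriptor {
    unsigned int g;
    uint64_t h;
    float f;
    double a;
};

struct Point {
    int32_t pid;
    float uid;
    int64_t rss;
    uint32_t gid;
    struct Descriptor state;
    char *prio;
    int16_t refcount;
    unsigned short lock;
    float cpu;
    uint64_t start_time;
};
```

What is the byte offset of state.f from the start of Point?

40

Descriptor: 0..4  g  (4B, 4-aligned); 4..8  -- padding (4B); 8..16  h  (8B, 8-aligned); 16..20  f  (4B, 4-aligned); 20..24  -- padding (4B); 24..32  a  (8B, 8-aligned); sizeof = 32, alignof = 8
0..4  pid  (4B, 4-aligned)
4..8  uid  (4B, 4-aligned)
8..16  rss  (8B, 8-aligned)
16..20  gid  (4B, 4-aligned)
20..24  -- padding (4B)
24..56  state  (32B, 8-aligned)
within Descriptor: f at 16
24 + 16 = 40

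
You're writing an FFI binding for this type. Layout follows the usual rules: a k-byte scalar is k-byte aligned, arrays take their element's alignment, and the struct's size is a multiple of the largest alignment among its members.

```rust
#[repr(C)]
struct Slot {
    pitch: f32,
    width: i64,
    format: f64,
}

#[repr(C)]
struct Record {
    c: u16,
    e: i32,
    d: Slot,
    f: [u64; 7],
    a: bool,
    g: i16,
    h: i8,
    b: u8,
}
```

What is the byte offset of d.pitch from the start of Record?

8

Slot: @0: pitch [4B, align 4] → 4; +4 pad (align 8); @8: width [8B, align 8] → 16; @16: format [8B, align 8] → 24; size 24, align 8
@0: c [2B, align 2] → 2
+2 pad (align 4)
@4: e [4B, align 4] → 8
@8: d [24B, align 8] → 32
within Slot: pitch at 0
8 + 0 = 8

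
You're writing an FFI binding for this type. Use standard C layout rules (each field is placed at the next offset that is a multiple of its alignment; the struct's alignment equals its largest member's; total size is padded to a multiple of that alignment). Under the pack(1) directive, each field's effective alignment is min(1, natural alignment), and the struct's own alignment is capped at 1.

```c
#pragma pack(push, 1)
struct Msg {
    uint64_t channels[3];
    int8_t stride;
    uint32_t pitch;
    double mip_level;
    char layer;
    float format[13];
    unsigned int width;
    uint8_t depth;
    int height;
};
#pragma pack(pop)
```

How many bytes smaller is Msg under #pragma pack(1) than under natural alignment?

13

natural layout:
  @0: channels [24B, align 8] → 24
  @24: stride [1B, align 1] → 25
  +3 pad (align 4)
  @28: pitch [4B, align 4] → 32
  @32: mip_level [8B, align 8] → 40
  @40: layer [1B, align 1] → 41
  +3 pad (align 4)
  @44: format [52B, align 4] → 96
  @96: width [4B, align 4] → 100
  @100: depth [1B, align 1] → 101
  +3 pad (align 4)
  @104: height [4B, align 4] → 108
  +4 tail pad (align 8)
  size 112, align 8
packed(1) layout:
  @0: channels [24B, align 1] → 24
  @24: stride [1B, align 1] → 25
  @25: pitch [4B, align 1] → 29
  @29: mip_level [8B, align 1] → 37
  @37: layer [1B, align 1] → 38
  @38: format [52B, align 1] → 90
  @90: width [4B, align 1] → 94
  @94: depth [1B, align 1] → 95
  @95: height [4B, align 1] → 99
  size 99, align 1
112 − 99 = 13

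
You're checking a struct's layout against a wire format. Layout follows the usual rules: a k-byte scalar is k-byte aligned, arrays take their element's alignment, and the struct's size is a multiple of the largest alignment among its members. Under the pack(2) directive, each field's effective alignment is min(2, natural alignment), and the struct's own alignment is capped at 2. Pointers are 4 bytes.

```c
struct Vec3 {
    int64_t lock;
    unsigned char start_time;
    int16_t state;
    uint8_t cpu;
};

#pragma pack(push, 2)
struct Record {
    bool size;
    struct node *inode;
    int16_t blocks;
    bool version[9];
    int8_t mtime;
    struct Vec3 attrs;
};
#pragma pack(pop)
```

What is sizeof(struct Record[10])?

340

Vec3: 0..8  lock  (8B, 8-aligned); 8..9  start_time  (1B, 1-aligned); 9..10  -- padding (1B); 10..12  state  (2B, 2-aligned); 12..13  cpu  (1B, 1-aligned); 13..16  -- tail padding (3B); sizeof = 16, alignof = 8
0..1  size  (1B, 1-aligned)
1..2  -- padding (1B)
2..6  inode  (4B, 2-aligned)
6..8  blocks  (2B, 2-aligned)
8..17  version  (9B, 1-aligned)
17..18  mtime  (1B, 1-aligned)
18..34  attrs  (16B, 2-aligned)
sizeof = 34, alignof = 2
array of 10: 10 × 34 = 340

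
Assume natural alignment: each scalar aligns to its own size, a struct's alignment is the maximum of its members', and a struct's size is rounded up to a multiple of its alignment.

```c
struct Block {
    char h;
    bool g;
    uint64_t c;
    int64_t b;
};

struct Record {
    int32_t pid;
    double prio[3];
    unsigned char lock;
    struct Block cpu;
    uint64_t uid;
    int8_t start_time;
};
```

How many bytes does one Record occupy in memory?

Block: 0..1  h  (1B, 1-aligned); 1..2  g  (1B, 1-aligned); 2..8  -- padding (6B); 8..16  c  (8B, 8-aligned); 16..24  b  (8B, 8-aligned); sizeof = 24, alignof = 8
0..4  pid  (4B, 4-aligned)
4..8  -- padding (4B)
8..32  prio  (24B, 8-aligned)
32..33  lock  (1B, 1-aligned)
33..40  -- padding (7B)
40..64  cpu  (24B, 8-aligned)
64..72  uid  (8B, 8-aligned)
72..73  start_time  (1B, 1-aligned)
73..80  -- tail padding (7B)
sizeof = 80, alignof = 8

80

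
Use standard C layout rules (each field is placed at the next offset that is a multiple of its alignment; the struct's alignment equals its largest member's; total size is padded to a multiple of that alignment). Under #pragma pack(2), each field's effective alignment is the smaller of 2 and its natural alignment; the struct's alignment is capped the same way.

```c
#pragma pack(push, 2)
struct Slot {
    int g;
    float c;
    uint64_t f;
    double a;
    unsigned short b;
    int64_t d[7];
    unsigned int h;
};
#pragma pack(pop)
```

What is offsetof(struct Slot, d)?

26

g at 0 (size 4, align 2) → ends 4
c at 4 (size 4, align 2) → ends 8
f at 8 (size 8, align 2) → ends 16
a at 16 (size 8, align 2) → ends 24
b at 24 (size 2, align 2) → ends 26
d at 26 (size 56, align 2) → ends 82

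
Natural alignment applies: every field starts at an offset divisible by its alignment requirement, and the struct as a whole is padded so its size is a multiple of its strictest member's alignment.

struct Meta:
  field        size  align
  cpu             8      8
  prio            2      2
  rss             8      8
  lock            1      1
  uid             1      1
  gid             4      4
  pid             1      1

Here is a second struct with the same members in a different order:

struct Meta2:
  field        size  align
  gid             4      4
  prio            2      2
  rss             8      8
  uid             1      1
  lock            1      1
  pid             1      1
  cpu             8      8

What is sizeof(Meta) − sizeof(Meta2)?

8

0..8  cpu  (8B, 8-aligned)
8..10  prio  (2B, 2-aligned)
10..16  -- padding (6B)
16..24  rss  (8B, 8-aligned)
24..25  lock  (1B, 1-aligned)
25..26  uid  (1B, 1-aligned)
26..28  -- padding (2B)
28..32  gid  (4B, 4-aligned)
32..33  pid  (1B, 1-aligned)
33..40  -- tail padding (7B)
sizeof = 40, alignof = 8
— Meta2 —
0..4  gid  (4B, 4-aligned)
4..6  prio  (2B, 2-aligned)
6..8  -- padding (2B)
8..16  rss  (8B, 8-aligned)
16..17  uid  (1B, 1-aligned)
17..18  lock  (1B, 1-aligned)
18..19  pid  (1B, 1-aligned)
19..24  -- padding (5B)
24..32  cpu  (8B, 8-aligned)
sizeof = 32, alignof = 8
40 − 32 = 8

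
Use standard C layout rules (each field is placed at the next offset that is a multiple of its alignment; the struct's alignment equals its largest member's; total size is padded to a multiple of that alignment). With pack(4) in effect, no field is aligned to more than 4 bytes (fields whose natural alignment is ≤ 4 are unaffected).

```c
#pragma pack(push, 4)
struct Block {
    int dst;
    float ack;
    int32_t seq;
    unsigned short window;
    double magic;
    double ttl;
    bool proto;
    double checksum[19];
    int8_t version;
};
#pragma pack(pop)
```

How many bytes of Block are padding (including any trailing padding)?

dst at 0 (size 4, align 4) → ends 4
ack at 4 (size 4, align 4) → ends 8
seq at 8 (size 4, align 4) → ends 12
window at 12 (size 2, align 2) → ends 14
pad 2 to align 4 for magic
magic at 16 (size 8, align 4) → ends 24
ttl at 24 (size 8, align 4) → ends 32
proto at 32 (size 1, align 1) → ends 33
pad 3 to align 4 for checksum
checksum at 36 (size 152, align 4) → ends 188
version at 188 (size 1, align 1) → ends 189
tail pad 3 to reach multiple of 4
total 192 bytes, alignment 4
data bytes 184, size 192 → padding 8

8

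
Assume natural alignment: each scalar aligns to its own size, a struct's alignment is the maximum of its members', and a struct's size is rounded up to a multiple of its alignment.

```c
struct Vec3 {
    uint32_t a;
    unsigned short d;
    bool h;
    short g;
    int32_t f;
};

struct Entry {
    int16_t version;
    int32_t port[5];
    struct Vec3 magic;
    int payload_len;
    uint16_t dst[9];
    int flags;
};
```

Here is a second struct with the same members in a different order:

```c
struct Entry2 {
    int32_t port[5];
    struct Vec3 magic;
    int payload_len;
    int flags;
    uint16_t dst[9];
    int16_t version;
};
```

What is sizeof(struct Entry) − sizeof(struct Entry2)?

Vec3: 0..4  a  (4B, 4-aligned); 4..6  d  (2B, 2-aligned); 6..7  h  (1B, 1-aligned); 7..8  -- padding (1B); 8..10  g  (2B, 2-aligned); 10..12  -- padding (2B); 12..16  f  (4B, 4-aligned); sizeof = 16, alignof = 4
0..2  version  (2B, 2-aligned)
2..4  -- padding (2B)
4..24  port  (20B, 4-aligned)
24..40  magic  (16B, 4-aligned)
40..44  payload_len  (4B, 4-aligned)
44..62  dst  (18B, 2-aligned)
62..64  -- padding (2B)
64..68  flags  (4B, 4-aligned)
sizeof = 68, alignof = 4
— Entry2 —
0..20  port  (20B, 4-aligned)
20..36  magic  (16B, 4-aligned)
36..40  payload_len  (4B, 4-aligned)
40..44  flags  (4B, 4-aligned)
44..62  dst  (18B, 2-aligned)
62..64  version  (2B, 2-aligned)
sizeof = 64, alignof = 4
68 − 64 = 4

4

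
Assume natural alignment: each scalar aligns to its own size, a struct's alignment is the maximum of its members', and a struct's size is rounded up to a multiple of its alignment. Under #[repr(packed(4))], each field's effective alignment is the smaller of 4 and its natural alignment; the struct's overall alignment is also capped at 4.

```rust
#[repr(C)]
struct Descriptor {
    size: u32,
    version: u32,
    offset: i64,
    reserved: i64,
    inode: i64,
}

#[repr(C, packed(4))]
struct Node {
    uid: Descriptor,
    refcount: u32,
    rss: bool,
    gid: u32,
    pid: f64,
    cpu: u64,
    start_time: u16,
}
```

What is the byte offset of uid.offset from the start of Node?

8

Descriptor: 0..4  size  (4B, 4-aligned); 4..8  version  (4B, 4-aligned); 8..16  offset  (8B, 8-aligned); 16..24  reserved  (8B, 8-aligned); 24..32  inode  (8B, 8-aligned); sizeof = 32, alignof = 8
0..32  uid  (32B, 4-aligned)
within Descriptor: offset at 8
0 + 8 = 8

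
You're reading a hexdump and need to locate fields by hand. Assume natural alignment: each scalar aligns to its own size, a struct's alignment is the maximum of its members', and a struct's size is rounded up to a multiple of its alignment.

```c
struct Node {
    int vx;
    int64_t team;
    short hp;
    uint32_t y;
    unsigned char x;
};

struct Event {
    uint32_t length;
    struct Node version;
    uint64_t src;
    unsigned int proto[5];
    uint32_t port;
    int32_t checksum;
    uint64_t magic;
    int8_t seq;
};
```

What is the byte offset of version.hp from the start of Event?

Node: 0..4  vx  (4B, 4-aligned); 4..8  -- padding (4B); 8..16  team  (8B, 8-aligned); 16..18  hp  (2B, 2-aligned); 18..20  -- padding (2B); 20..24  y  (4B, 4-aligned); 24..25  x  (1B, 1-aligned); 25..32  -- tail padding (7B); sizeof = 32, alignof = 8
0..4  length  (4B, 4-aligned)
4..8  -- padding (4B)
8..40  version  (32B, 8-aligned)
within Node: hp at 16
8 + 16 = 24

24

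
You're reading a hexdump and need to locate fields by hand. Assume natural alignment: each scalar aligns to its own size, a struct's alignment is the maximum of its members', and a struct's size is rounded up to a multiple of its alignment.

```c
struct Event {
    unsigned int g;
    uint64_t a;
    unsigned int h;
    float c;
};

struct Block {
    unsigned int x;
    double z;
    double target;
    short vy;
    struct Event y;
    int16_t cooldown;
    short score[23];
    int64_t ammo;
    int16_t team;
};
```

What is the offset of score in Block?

Event: 0..4  g  (4B, 4-aligned); 4..8  -- padding (4B); 8..16  a  (8B, 8-aligned); 16..20  h  (4B, 4-aligned); 20..24  c  (4B, 4-aligned); sizeof = 24, alignof = 8
0..4  x  (4B, 4-aligned)
4..8  -- padding (4B)
8..16  z  (8B, 8-aligned)
16..24  target  (8B, 8-aligned)
24..26  vy  (2B, 2-aligned)
26..32  -- padding (6B)
32..56  y  (24B, 8-aligned)
56..58  cooldown  (2B, 2-aligned)
58..104  score  (46B, 2-aligned)

58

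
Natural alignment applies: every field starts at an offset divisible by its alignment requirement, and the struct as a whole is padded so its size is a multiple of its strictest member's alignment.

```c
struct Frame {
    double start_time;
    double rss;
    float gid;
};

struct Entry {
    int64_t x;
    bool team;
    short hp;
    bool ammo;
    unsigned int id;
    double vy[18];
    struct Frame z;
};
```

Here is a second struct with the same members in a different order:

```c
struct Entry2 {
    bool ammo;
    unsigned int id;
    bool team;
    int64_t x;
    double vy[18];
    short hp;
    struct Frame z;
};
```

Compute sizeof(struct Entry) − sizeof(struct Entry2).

-8

Frame: 0..8  start_time  (8B, 8-aligned); 8..16  rss  (8B, 8-aligned); 16..20  gid  (4B, 4-aligned); 20..24  -- tail padding (4B); sizeof = 24, alignof = 8
0..8  x  (8B, 8-aligned)
8..9  team  (1B, 1-aligned)
9..10  -- padding (1B)
10..12  hp  (2B, 2-aligned)
12..13  ammo  (1B, 1-aligned)
13..16  -- padding (3B)
16..20  id  (4B, 4-aligned)
20..24  -- padding (4B)
24..168  vy  (144B, 8-aligned)
168..192  z  (24B, 8-aligned)
sizeof = 192, alignof = 8
— Entry2 —
0..1  ammo  (1B, 1-aligned)
1..4  -- padding (3B)
4..8  id  (4B, 4-aligned)
8..9  team  (1B, 1-aligned)
9..16  -- padding (7B)
16..24  x  (8B, 8-aligned)
24..168  vy  (144B, 8-aligned)
168..170  hp  (2B, 2-aligned)
170..176  -- padding (6B)
176..200  z  (24B, 8-aligned)
sizeof = 200, alignof = 8
192 − 200 = -8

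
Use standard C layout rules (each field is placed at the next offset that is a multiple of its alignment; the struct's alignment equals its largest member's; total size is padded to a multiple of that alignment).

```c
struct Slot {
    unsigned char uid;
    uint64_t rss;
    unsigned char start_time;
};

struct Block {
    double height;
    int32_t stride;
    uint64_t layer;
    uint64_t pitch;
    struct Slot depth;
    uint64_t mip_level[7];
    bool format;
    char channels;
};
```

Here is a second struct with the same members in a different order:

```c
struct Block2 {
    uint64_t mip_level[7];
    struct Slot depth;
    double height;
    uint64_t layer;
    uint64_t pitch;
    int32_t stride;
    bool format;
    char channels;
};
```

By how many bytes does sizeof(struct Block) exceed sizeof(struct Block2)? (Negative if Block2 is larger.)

Slot: uid at 0 (size 1, align 1) → ends 1; pad 7 to align 8 for rss; rss at 8 (size 8, align 8) → ends 16; start_time at 16 (size 1, align 1) → ends 17; tail pad 7 to reach multiple of 8; total 24 bytes, alignment 8
height at 0 (size 8, align 8) → ends 8
stride at 8 (size 4, align 4) → ends 12
pad 4 to align 8 for layer
layer at 16 (size 8, align 8) → ends 24
pitch at 24 (size 8, align 8) → ends 32
depth at 32 (size 24, align 8) → ends 56
mip_level at 56 (size 56, align 8) → ends 112
format at 112 (size 1, align 1) → ends 113
channels at 113 (size 1, align 1) → ends 114
tail pad 6 to reach multiple of 8
total 120 bytes, alignment 8
— Block2 —
mip_level at 0 (size 56, align 8) → ends 56
depth at 56 (size 24, align 8) → ends 80
height at 80 (size 8, align 8) → ends 88
layer at 88 (size 8, align 8) → ends 96
pitch at 96 (size 8, align 8) → ends 104
stride at 104 (size 4, align 4) → ends 108
format at 108 (size 1, align 1) → ends 109
channels at 109 (size 1, align 1) → ends 110
tail pad 2 to reach multiple of 8
total 112 bytes, alignment 8
120 − 112 = 8

8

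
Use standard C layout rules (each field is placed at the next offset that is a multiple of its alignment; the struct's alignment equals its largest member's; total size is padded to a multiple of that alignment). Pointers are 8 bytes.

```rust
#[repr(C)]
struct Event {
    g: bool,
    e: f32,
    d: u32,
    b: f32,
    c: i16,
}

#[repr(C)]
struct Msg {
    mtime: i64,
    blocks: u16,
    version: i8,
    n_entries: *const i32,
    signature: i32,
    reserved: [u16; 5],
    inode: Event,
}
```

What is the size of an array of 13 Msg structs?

Event: g at 0 (size 1, align 1) → ends 1; pad 3 to align 4 for e; e at 4 (size 4, align 4) → ends 8; d at 8 (size 4, align 4) → ends 12; b at 12 (size 4, align 4) → ends 16; c at 16 (size 2, align 2) → ends 18; tail pad 2 to reach multiple of 4; total 20 bytes, alignment 4
mtime at 0 (size 8, align 8) → ends 8
blocks at 8 (size 2, align 2) → ends 10
version at 10 (size 1, align 1) → ends 11
pad 5 to align 8 for n_entries
n_entries at 16 (size 8, align 8) → ends 24
signature at 24 (size 4, align 4) → ends 28
reserved at 28 (size 10, align 2) → ends 38
pad 2 to align 4 for inode
inode at 40 (size 20, align 4) → ends 60
tail pad 4 to reach multiple of 8
total 64 bytes, alignment 8
array of 13: 13 × 64 = 832

832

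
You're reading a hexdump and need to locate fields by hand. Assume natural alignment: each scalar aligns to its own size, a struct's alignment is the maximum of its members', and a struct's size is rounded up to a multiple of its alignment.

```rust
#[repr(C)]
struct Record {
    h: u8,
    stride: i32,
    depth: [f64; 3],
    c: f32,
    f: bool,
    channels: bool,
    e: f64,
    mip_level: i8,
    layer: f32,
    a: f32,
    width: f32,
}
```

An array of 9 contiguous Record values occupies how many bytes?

576

h at 0 (size 1, align 1) → ends 1
pad 3 to align 4 for stride
stride at 4 (size 4, align 4) → ends 8
depth at 8 (size 24, align 8) → ends 32
c at 32 (size 4, align 4) → ends 36
f at 36 (size 1, align 1) → ends 37
channels at 37 (size 1, align 1) → ends 38
pad 2 to align 8 for e
e at 40 (size 8, align 8) → ends 48
mip_level at 48 (size 1, align 1) → ends 49
pad 3 to align 4 for layer
layer at 52 (size 4, align 4) → ends 56
a at 56 (size 4, align 4) → ends 60
width at 60 (size 4, align 4) → ends 64
total 64 bytes, alignment 8
array of 9: 9 × 64 = 576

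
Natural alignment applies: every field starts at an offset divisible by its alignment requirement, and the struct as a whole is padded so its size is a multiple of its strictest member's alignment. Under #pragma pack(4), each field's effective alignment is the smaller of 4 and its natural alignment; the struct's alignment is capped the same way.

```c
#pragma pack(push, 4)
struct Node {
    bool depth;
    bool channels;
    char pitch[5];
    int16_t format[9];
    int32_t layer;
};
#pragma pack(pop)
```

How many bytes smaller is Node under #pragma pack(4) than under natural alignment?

0

natural layout:
  0..1  depth  (1B, 1-aligned)
  1..2  channels  (1B, 1-aligned)
  2..7  pitch  (5B, 1-aligned)
  7..8  -- padding (1B)
  8..26  format  (18B, 2-aligned)
  26..28  -- padding (2B)
  28..32  layer  (4B, 4-aligned)
  sizeof = 32, alignof = 4
packed(4) layout:
  0..1  depth  (1B, 1-aligned)
  1..2  channels  (1B, 1-aligned)
  2..7  pitch  (5B, 1-aligned)
  7..8  -- padding (1B)
  8..26  format  (18B, 2-aligned)
  26..28  -- padding (2B)
  28..32  layer  (4B, 4-aligned)
  sizeof = 32, alignof = 4
32 − 32 = 0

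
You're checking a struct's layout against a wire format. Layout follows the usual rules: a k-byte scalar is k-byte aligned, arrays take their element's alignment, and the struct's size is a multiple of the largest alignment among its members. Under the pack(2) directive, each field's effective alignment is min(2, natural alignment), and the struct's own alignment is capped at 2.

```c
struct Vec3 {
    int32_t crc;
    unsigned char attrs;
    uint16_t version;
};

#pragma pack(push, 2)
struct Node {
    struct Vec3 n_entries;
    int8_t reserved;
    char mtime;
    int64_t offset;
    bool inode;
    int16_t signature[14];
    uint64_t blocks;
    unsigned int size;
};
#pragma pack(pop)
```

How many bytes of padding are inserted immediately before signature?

1

Vec3: 0..4  crc  (4B, 4-aligned); 4..5  attrs  (1B, 1-aligned); 5..6  -- padding (1B); 6..8  version  (2B, 2-aligned); sizeof = 8, alignof = 4
0..8  n_entries  (8B, 2-aligned)
8..9  reserved  (1B, 1-aligned)
9..10  mtime  (1B, 1-aligned)
10..18  offset  (8B, 2-aligned)
18..19  inode  (1B, 1-aligned)
19..20  -- padding (1B)
20..48  signature  (28B, 2-aligned)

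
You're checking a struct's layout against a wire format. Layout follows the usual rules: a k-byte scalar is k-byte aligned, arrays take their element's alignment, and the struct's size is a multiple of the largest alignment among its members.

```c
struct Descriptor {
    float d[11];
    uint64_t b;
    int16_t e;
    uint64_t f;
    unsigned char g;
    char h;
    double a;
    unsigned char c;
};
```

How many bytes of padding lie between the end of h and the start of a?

@0: d [44B, align 4] → 44
+4 pad (align 8)
@48: b [8B, align 8] → 56
@56: e [2B, align 2] → 58
+6 pad (align 8)
@64: f [8B, align 8] → 72
@72: g [1B, align 1] → 73
@73: h [1B, align 1] → 74
+6 pad (align 8)
@80: a [8B, align 8] → 88

6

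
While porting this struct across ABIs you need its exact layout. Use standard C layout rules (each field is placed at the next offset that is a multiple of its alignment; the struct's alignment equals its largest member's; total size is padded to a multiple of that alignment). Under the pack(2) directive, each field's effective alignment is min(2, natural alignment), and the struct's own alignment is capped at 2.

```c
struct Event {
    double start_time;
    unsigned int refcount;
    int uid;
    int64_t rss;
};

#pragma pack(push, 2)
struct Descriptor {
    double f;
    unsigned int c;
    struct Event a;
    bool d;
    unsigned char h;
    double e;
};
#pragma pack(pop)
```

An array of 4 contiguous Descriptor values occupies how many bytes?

184

Event: @0: start_time [8B, align 8] → 8; @8: refcount [4B, align 4] → 12; @12: uid [4B, align 4] → 16; @16: rss [8B, align 8] → 24; size 24, align 8
@0: f [8B, align 2] → 8
@8: c [4B, align 2] → 12
@12: a [24B, align 2] → 36
@36: d [1B, align 1] → 37
@37: h [1B, align 1] → 38
@38: e [8B, align 2] → 46
size 46, align 2
array of 4: 4 × 46 = 184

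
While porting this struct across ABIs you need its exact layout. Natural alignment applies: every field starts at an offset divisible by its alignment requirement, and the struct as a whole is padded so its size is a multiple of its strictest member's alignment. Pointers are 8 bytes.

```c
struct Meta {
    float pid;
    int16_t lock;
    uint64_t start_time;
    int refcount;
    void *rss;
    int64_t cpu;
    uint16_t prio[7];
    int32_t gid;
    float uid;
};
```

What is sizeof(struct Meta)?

64

@0: pid [4B, align 4] → 4
@4: lock [2B, align 2] → 6
+2 pad (align 8)
@8: start_time [8B, align 8] → 16
@16: refcount [4B, align 4] → 20
+4 pad (align 8)
@24: rss [8B, align 8] → 32
@32: cpu [8B, align 8] → 40
@40: prio [14B, align 2] → 54
+2 pad (align 4)
@56: gid [4B, align 4] → 60
@60: uid [4B, align 4] → 64
size 64, align 8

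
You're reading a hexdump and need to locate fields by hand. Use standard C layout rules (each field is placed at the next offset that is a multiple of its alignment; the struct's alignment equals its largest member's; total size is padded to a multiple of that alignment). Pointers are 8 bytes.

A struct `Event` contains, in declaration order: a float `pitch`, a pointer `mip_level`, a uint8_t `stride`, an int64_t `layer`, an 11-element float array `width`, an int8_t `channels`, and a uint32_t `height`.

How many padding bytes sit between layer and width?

0..4  pitch  (4B, 4-aligned)
4..8  -- padding (4B)
8..16  mip_level  (8B, 8-aligned)
16..17  stride  (1B, 1-aligned)
17..24  -- padding (7B)
24..32  layer  (8B, 8-aligned)
32..76  width  (44B, 4-aligned)

0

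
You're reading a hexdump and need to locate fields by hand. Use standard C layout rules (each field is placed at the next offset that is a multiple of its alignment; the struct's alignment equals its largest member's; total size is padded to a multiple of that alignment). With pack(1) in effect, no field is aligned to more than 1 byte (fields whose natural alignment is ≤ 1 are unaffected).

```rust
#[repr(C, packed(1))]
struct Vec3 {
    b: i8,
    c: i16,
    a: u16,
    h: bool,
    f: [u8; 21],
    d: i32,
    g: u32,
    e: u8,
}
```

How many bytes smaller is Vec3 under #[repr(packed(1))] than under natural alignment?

natural layout:
  @0: b [1B, align 1] → 1
  +1 pad (align 2)
  @2: c [2B, align 2] → 4
  @4: a [2B, align 2] → 6
  @6: h [1B, align 1] → 7
  @7: f [21B, align 1] → 28
  @28: d [4B, align 4] → 32
  @32: g [4B, align 4] → 36
  @36: e [1B, align 1] → 37
  +3 tail pad (align 4)
  size 40, align 4
packed(1) layout:
  @0: b [1B, align 1] → 1
  @1: c [2B, align 1] → 3
  @3: a [2B, align 1] → 5
  @5: h [1B, align 1] → 6
  @6: f [21B, align 1] → 27
  @27: d [4B, align 1] → 31
  @31: g [4B, align 1] → 35
  @35: e [1B, align 1] → 36
  size 36, align 1
40 − 36 = 4

4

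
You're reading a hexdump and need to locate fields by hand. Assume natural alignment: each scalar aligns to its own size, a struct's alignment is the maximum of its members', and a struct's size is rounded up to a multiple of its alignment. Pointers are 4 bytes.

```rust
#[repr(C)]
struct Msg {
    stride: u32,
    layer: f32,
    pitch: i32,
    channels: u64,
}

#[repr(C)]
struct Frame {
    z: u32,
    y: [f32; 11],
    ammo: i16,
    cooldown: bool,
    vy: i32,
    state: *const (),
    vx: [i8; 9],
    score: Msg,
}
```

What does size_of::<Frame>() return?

Msg: @0: stride [4B, align 4] → 4; @4: layer [4B, align 4] → 8; @8: pitch [4B, align 4] → 12; +4 pad (align 8); @16: channels [8B, align 8] → 24; size 24, align 8
@0: z [4B, align 4] → 4
@4: y [44B, align 4] → 48
@48: ammo [2B, align 2] → 50
@50: cooldown [1B, align 1] → 51
+1 pad (align 4)
@52: vy [4B, align 4] → 56
@56: state [4B, align 4] → 60
@60: vx [9B, align 1] → 69
+3 pad (align 8)
@72: score [24B, align 8] → 96
size 96, align 8

96 bytes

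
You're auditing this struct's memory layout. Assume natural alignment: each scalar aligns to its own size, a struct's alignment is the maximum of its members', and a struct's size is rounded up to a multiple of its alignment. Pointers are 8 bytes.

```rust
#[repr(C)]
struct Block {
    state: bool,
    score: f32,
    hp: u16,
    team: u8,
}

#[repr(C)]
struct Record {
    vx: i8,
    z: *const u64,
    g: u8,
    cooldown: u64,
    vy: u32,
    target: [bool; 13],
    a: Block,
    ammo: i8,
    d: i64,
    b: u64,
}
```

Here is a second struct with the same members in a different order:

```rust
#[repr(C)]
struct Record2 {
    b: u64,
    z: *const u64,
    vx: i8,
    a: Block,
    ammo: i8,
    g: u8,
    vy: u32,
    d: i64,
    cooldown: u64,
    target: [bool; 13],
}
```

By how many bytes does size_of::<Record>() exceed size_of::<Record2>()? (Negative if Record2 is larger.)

Block: state at 0 (size 1, align 1) → ends 1; pad 3 to align 4 for score; score at 4 (size 4, align 4) → ends 8; hp at 8 (size 2, align 2) → ends 10; team at 10 (size 1, align 1) → ends 11; tail pad 1 to reach multiple of 4; total 12 bytes, alignment 4
vx at 0 (size 1, align 1) → ends 1
pad 7 to align 8 for z
z at 8 (size 8, align 8) → ends 16
g at 16 (size 1, align 1) → ends 17
pad 7 to align 8 for cooldown
cooldown at 24 (size 8, align 8) → ends 32
vy at 32 (size 4, align 4) → ends 36
target at 36 (size 13, align 1) → ends 49
pad 3 to align 4 for a
a at 52 (size 12, align 4) → ends 64
ammo at 64 (size 1, align 1) → ends 65
pad 7 to align 8 for d
d at 72 (size 8, align 8) → ends 80
b at 80 (size 8, align 8) → ends 88
total 88 bytes, alignment 8
— Record2 —
b at 0 (size 8, align 8) → ends 8
z at 8 (size 8, align 8) → ends 16
vx at 16 (size 1, align 1) → ends 17
pad 3 to align 4 for a
a at 20 (size 12, align 4) → ends 32
ammo at 32 (size 1, align 1) → ends 33
g at 33 (size 1, align 1) → ends 34
pad 2 to align 4 for vy
vy at 36 (size 4, align 4) → ends 40
d at 40 (size 8, align 8) → ends 48
cooldown at 48 (size 8, align 8) → ends 56
target at 56 (size 13, align 1) → ends 69
tail pad 3 to reach multiple of 8
total 72 bytes, alignment 8
88 − 72 = 16

16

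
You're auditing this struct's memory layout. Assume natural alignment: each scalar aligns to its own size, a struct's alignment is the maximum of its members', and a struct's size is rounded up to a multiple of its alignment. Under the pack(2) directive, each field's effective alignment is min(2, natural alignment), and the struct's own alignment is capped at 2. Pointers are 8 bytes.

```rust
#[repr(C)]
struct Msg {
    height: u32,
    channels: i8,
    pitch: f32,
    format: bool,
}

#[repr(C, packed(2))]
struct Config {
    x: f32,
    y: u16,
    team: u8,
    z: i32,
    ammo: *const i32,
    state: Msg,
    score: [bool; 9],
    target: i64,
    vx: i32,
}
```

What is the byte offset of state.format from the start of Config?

32

Msg: @0: height [4B, align 4] → 4; @4: channels [1B, align 1] → 5; +3 pad (align 4); @8: pitch [4B, align 4] → 12; @12: format [1B, align 1] → 13; +3 tail pad (align 4); size 16, align 4
@0: x [4B, align 2] → 4
@4: y [2B, align 2] → 6
@6: team [1B, align 1] → 7
+1 pad (align 2)
@8: z [4B, align 2] → 12
@12: ammo [8B, align 2] → 20
@20: state [16B, align 2] → 36
within Msg: format at 12
20 + 12 = 32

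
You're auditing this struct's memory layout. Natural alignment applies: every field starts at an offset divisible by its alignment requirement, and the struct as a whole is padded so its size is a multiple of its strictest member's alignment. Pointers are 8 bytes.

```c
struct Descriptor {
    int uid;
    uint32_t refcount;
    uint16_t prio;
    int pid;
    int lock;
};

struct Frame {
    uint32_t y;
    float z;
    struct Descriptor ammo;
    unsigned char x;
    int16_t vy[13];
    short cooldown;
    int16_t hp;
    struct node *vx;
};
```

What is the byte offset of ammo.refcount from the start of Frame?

Descriptor: 0..4  uid  (4B, 4-aligned); 4..8  refcount  (4B, 4-aligned); 8..10  prio  (2B, 2-aligned); 10..12  -- padding (2B); 12..16  pid  (4B, 4-aligned); 16..20  lock  (4B, 4-aligned); sizeof = 20, alignof = 4
0..4  y  (4B, 4-aligned)
4..8  z  (4B, 4-aligned)
8..28  ammo  (20B, 4-aligned)
within Descriptor: refcount at 4
8 + 4 = 12

12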